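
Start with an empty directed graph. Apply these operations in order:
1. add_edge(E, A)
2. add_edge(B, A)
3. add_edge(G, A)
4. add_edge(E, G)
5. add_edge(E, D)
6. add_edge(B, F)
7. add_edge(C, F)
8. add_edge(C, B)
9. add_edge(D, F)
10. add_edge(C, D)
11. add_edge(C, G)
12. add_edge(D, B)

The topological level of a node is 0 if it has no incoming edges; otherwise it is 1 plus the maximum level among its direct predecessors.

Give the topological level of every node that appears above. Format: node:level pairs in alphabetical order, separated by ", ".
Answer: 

Op 1: add_edge(E, A). Edges now: 1
Op 2: add_edge(B, A). Edges now: 2
Op 3: add_edge(G, A). Edges now: 3
Op 4: add_edge(E, G). Edges now: 4
Op 5: add_edge(E, D). Edges now: 5
Op 6: add_edge(B, F). Edges now: 6
Op 7: add_edge(C, F). Edges now: 7
Op 8: add_edge(C, B). Edges now: 8
Op 9: add_edge(D, F). Edges now: 9
Op 10: add_edge(C, D). Edges now: 10
Op 11: add_edge(C, G). Edges now: 11
Op 12: add_edge(D, B). Edges now: 12
Compute levels (Kahn BFS):
  sources (in-degree 0): C, E
  process C: level=0
    C->B: in-degree(B)=1, level(B)>=1
    C->D: in-degree(D)=1, level(D)>=1
    C->F: in-degree(F)=2, level(F)>=1
    C->G: in-degree(G)=1, level(G)>=1
  process E: level=0
    E->A: in-degree(A)=2, level(A)>=1
    E->D: in-degree(D)=0, level(D)=1, enqueue
    E->G: in-degree(G)=0, level(G)=1, enqueue
  process D: level=1
    D->B: in-degree(B)=0, level(B)=2, enqueue
    D->F: in-degree(F)=1, level(F)>=2
  process G: level=1
    G->A: in-degree(A)=1, level(A)>=2
  process B: level=2
    B->A: in-degree(A)=0, level(A)=3, enqueue
    B->F: in-degree(F)=0, level(F)=3, enqueue
  process A: level=3
  process F: level=3
All levels: A:3, B:2, C:0, D:1, E:0, F:3, G:1

Answer: A:3, B:2, C:0, D:1, E:0, F:3, G:1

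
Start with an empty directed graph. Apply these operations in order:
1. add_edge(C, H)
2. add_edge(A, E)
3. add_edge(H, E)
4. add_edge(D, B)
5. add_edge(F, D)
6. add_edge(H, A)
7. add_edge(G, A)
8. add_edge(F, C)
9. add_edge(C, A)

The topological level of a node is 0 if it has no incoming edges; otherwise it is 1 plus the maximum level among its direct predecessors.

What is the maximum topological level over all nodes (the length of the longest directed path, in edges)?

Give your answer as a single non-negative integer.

Answer: 4

Derivation:
Op 1: add_edge(C, H). Edges now: 1
Op 2: add_edge(A, E). Edges now: 2
Op 3: add_edge(H, E). Edges now: 3
Op 4: add_edge(D, B). Edges now: 4
Op 5: add_edge(F, D). Edges now: 5
Op 6: add_edge(H, A). Edges now: 6
Op 7: add_edge(G, A). Edges now: 7
Op 8: add_edge(F, C). Edges now: 8
Op 9: add_edge(C, A). Edges now: 9
Compute levels (Kahn BFS):
  sources (in-degree 0): F, G
  process F: level=0
    F->C: in-degree(C)=0, level(C)=1, enqueue
    F->D: in-degree(D)=0, level(D)=1, enqueue
  process G: level=0
    G->A: in-degree(A)=2, level(A)>=1
  process C: level=1
    C->A: in-degree(A)=1, level(A)>=2
    C->H: in-degree(H)=0, level(H)=2, enqueue
  process D: level=1
    D->B: in-degree(B)=0, level(B)=2, enqueue
  process H: level=2
    H->A: in-degree(A)=0, level(A)=3, enqueue
    H->E: in-degree(E)=1, level(E)>=3
  process B: level=2
  process A: level=3
    A->E: in-degree(E)=0, level(E)=4, enqueue
  process E: level=4
All levels: A:3, B:2, C:1, D:1, E:4, F:0, G:0, H:2
max level = 4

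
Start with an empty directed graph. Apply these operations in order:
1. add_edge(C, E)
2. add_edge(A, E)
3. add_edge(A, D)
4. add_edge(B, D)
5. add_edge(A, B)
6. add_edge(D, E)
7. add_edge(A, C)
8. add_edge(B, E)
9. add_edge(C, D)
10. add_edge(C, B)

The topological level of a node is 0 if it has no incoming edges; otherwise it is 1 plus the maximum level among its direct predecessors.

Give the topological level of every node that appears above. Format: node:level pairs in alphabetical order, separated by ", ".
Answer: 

Op 1: add_edge(C, E). Edges now: 1
Op 2: add_edge(A, E). Edges now: 2
Op 3: add_edge(A, D). Edges now: 3
Op 4: add_edge(B, D). Edges now: 4
Op 5: add_edge(A, B). Edges now: 5
Op 6: add_edge(D, E). Edges now: 6
Op 7: add_edge(A, C). Edges now: 7
Op 8: add_edge(B, E). Edges now: 8
Op 9: add_edge(C, D). Edges now: 9
Op 10: add_edge(C, B). Edges now: 10
Compute levels (Kahn BFS):
  sources (in-degree 0): A
  process A: level=0
    A->B: in-degree(B)=1, level(B)>=1
    A->C: in-degree(C)=0, level(C)=1, enqueue
    A->D: in-degree(D)=2, level(D)>=1
    A->E: in-degree(E)=3, level(E)>=1
  process C: level=1
    C->B: in-degree(B)=0, level(B)=2, enqueue
    C->D: in-degree(D)=1, level(D)>=2
    C->E: in-degree(E)=2, level(E)>=2
  process B: level=2
    B->D: in-degree(D)=0, level(D)=3, enqueue
    B->E: in-degree(E)=1, level(E)>=3
  process D: level=3
    D->E: in-degree(E)=0, level(E)=4, enqueue
  process E: level=4
All levels: A:0, B:2, C:1, D:3, E:4

Answer: A:0, B:2, C:1, D:3, E:4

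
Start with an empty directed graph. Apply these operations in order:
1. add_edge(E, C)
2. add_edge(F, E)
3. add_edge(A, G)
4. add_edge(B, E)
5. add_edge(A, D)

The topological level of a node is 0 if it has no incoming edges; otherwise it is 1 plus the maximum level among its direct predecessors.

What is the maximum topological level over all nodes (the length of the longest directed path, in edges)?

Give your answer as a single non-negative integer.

Op 1: add_edge(E, C). Edges now: 1
Op 2: add_edge(F, E). Edges now: 2
Op 3: add_edge(A, G). Edges now: 3
Op 4: add_edge(B, E). Edges now: 4
Op 5: add_edge(A, D). Edges now: 5
Compute levels (Kahn BFS):
  sources (in-degree 0): A, B, F
  process A: level=0
    A->D: in-degree(D)=0, level(D)=1, enqueue
    A->G: in-degree(G)=0, level(G)=1, enqueue
  process B: level=0
    B->E: in-degree(E)=1, level(E)>=1
  process F: level=0
    F->E: in-degree(E)=0, level(E)=1, enqueue
  process D: level=1
  process G: level=1
  process E: level=1
    E->C: in-degree(C)=0, level(C)=2, enqueue
  process C: level=2
All levels: A:0, B:0, C:2, D:1, E:1, F:0, G:1
max level = 2

Answer: 2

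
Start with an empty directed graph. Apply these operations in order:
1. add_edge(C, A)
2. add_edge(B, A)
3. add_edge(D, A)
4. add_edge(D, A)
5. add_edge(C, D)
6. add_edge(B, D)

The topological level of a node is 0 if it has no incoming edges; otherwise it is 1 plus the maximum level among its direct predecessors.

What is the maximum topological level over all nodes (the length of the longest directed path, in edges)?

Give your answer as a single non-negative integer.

Answer: 2

Derivation:
Op 1: add_edge(C, A). Edges now: 1
Op 2: add_edge(B, A). Edges now: 2
Op 3: add_edge(D, A). Edges now: 3
Op 4: add_edge(D, A) (duplicate, no change). Edges now: 3
Op 5: add_edge(C, D). Edges now: 4
Op 6: add_edge(B, D). Edges now: 5
Compute levels (Kahn BFS):
  sources (in-degree 0): B, C
  process B: level=0
    B->A: in-degree(A)=2, level(A)>=1
    B->D: in-degree(D)=1, level(D)>=1
  process C: level=0
    C->A: in-degree(A)=1, level(A)>=1
    C->D: in-degree(D)=0, level(D)=1, enqueue
  process D: level=1
    D->A: in-degree(A)=0, level(A)=2, enqueue
  process A: level=2
All levels: A:2, B:0, C:0, D:1
max level = 2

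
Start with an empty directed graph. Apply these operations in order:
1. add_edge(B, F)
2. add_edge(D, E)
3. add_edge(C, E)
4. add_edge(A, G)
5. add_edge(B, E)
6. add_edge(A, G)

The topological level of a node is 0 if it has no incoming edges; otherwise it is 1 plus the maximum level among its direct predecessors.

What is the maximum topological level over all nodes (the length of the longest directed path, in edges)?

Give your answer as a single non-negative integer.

Op 1: add_edge(B, F). Edges now: 1
Op 2: add_edge(D, E). Edges now: 2
Op 3: add_edge(C, E). Edges now: 3
Op 4: add_edge(A, G). Edges now: 4
Op 5: add_edge(B, E). Edges now: 5
Op 6: add_edge(A, G) (duplicate, no change). Edges now: 5
Compute levels (Kahn BFS):
  sources (in-degree 0): A, B, C, D
  process A: level=0
    A->G: in-degree(G)=0, level(G)=1, enqueue
  process B: level=0
    B->E: in-degree(E)=2, level(E)>=1
    B->F: in-degree(F)=0, level(F)=1, enqueue
  process C: level=0
    C->E: in-degree(E)=1, level(E)>=1
  process D: level=0
    D->E: in-degree(E)=0, level(E)=1, enqueue
  process G: level=1
  process F: level=1
  process E: level=1
All levels: A:0, B:0, C:0, D:0, E:1, F:1, G:1
max level = 1

Answer: 1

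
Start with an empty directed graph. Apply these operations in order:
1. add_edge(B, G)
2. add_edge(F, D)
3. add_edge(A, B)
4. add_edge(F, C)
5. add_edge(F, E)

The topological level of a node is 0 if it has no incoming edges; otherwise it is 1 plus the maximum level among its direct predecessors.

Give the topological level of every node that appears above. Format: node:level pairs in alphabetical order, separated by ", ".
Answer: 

Answer: A:0, B:1, C:1, D:1, E:1, F:0, G:2

Derivation:
Op 1: add_edge(B, G). Edges now: 1
Op 2: add_edge(F, D). Edges now: 2
Op 3: add_edge(A, B). Edges now: 3
Op 4: add_edge(F, C). Edges now: 4
Op 5: add_edge(F, E). Edges now: 5
Compute levels (Kahn BFS):
  sources (in-degree 0): A, F
  process A: level=0
    A->B: in-degree(B)=0, level(B)=1, enqueue
  process F: level=0
    F->C: in-degree(C)=0, level(C)=1, enqueue
    F->D: in-degree(D)=0, level(D)=1, enqueue
    F->E: in-degree(E)=0, level(E)=1, enqueue
  process B: level=1
    B->G: in-degree(G)=0, level(G)=2, enqueue
  process C: level=1
  process D: level=1
  process E: level=1
  process G: level=2
All levels: A:0, B:1, C:1, D:1, E:1, F:0, G:2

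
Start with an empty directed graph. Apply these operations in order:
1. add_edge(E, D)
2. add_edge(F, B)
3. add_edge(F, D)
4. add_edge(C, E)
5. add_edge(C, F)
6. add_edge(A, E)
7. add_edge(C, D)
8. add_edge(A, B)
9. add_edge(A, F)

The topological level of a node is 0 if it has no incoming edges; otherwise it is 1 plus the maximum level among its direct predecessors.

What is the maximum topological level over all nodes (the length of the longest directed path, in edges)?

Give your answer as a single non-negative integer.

Answer: 2

Derivation:
Op 1: add_edge(E, D). Edges now: 1
Op 2: add_edge(F, B). Edges now: 2
Op 3: add_edge(F, D). Edges now: 3
Op 4: add_edge(C, E). Edges now: 4
Op 5: add_edge(C, F). Edges now: 5
Op 6: add_edge(A, E). Edges now: 6
Op 7: add_edge(C, D). Edges now: 7
Op 8: add_edge(A, B). Edges now: 8
Op 9: add_edge(A, F). Edges now: 9
Compute levels (Kahn BFS):
  sources (in-degree 0): A, C
  process A: level=0
    A->B: in-degree(B)=1, level(B)>=1
    A->E: in-degree(E)=1, level(E)>=1
    A->F: in-degree(F)=1, level(F)>=1
  process C: level=0
    C->D: in-degree(D)=2, level(D)>=1
    C->E: in-degree(E)=0, level(E)=1, enqueue
    C->F: in-degree(F)=0, level(F)=1, enqueue
  process E: level=1
    E->D: in-degree(D)=1, level(D)>=2
  process F: level=1
    F->B: in-degree(B)=0, level(B)=2, enqueue
    F->D: in-degree(D)=0, level(D)=2, enqueue
  process B: level=2
  process D: level=2
All levels: A:0, B:2, C:0, D:2, E:1, F:1
max level = 2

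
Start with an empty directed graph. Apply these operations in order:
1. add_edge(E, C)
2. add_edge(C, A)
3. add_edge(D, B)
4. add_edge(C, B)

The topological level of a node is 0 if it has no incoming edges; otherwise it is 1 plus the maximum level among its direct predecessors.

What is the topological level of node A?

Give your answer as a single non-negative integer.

Answer: 2

Derivation:
Op 1: add_edge(E, C). Edges now: 1
Op 2: add_edge(C, A). Edges now: 2
Op 3: add_edge(D, B). Edges now: 3
Op 4: add_edge(C, B). Edges now: 4
Compute levels (Kahn BFS):
  sources (in-degree 0): D, E
  process D: level=0
    D->B: in-degree(B)=1, level(B)>=1
  process E: level=0
    E->C: in-degree(C)=0, level(C)=1, enqueue
  process C: level=1
    C->A: in-degree(A)=0, level(A)=2, enqueue
    C->B: in-degree(B)=0, level(B)=2, enqueue
  process A: level=2
  process B: level=2
All levels: A:2, B:2, C:1, D:0, E:0
level(A) = 2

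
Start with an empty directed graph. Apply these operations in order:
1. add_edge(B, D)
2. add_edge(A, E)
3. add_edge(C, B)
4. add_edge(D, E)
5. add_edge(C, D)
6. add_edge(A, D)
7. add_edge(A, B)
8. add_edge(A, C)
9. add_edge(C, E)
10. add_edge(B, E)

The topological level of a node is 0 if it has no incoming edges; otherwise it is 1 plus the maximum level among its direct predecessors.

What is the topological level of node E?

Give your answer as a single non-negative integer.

Op 1: add_edge(B, D). Edges now: 1
Op 2: add_edge(A, E). Edges now: 2
Op 3: add_edge(C, B). Edges now: 3
Op 4: add_edge(D, E). Edges now: 4
Op 5: add_edge(C, D). Edges now: 5
Op 6: add_edge(A, D). Edges now: 6
Op 7: add_edge(A, B). Edges now: 7
Op 8: add_edge(A, C). Edges now: 8
Op 9: add_edge(C, E). Edges now: 9
Op 10: add_edge(B, E). Edges now: 10
Compute levels (Kahn BFS):
  sources (in-degree 0): A
  process A: level=0
    A->B: in-degree(B)=1, level(B)>=1
    A->C: in-degree(C)=0, level(C)=1, enqueue
    A->D: in-degree(D)=2, level(D)>=1
    A->E: in-degree(E)=3, level(E)>=1
  process C: level=1
    C->B: in-degree(B)=0, level(B)=2, enqueue
    C->D: in-degree(D)=1, level(D)>=2
    C->E: in-degree(E)=2, level(E)>=2
  process B: level=2
    B->D: in-degree(D)=0, level(D)=3, enqueue
    B->E: in-degree(E)=1, level(E)>=3
  process D: level=3
    D->E: in-degree(E)=0, level(E)=4, enqueue
  process E: level=4
All levels: A:0, B:2, C:1, D:3, E:4
level(E) = 4

Answer: 4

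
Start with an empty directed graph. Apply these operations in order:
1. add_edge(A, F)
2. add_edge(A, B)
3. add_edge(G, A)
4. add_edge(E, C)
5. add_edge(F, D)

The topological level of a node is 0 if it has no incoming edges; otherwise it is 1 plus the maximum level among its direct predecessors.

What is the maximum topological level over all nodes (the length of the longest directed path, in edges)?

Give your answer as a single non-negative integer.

Answer: 3

Derivation:
Op 1: add_edge(A, F). Edges now: 1
Op 2: add_edge(A, B). Edges now: 2
Op 3: add_edge(G, A). Edges now: 3
Op 4: add_edge(E, C). Edges now: 4
Op 5: add_edge(F, D). Edges now: 5
Compute levels (Kahn BFS):
  sources (in-degree 0): E, G
  process E: level=0
    E->C: in-degree(C)=0, level(C)=1, enqueue
  process G: level=0
    G->A: in-degree(A)=0, level(A)=1, enqueue
  process C: level=1
  process A: level=1
    A->B: in-degree(B)=0, level(B)=2, enqueue
    A->F: in-degree(F)=0, level(F)=2, enqueue
  process B: level=2
  process F: level=2
    F->D: in-degree(D)=0, level(D)=3, enqueue
  process D: level=3
All levels: A:1, B:2, C:1, D:3, E:0, F:2, G:0
max level = 3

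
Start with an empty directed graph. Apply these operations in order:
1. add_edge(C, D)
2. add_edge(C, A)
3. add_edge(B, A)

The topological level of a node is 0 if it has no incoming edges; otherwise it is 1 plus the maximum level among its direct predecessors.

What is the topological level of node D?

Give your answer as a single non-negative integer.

Answer: 1

Derivation:
Op 1: add_edge(C, D). Edges now: 1
Op 2: add_edge(C, A). Edges now: 2
Op 3: add_edge(B, A). Edges now: 3
Compute levels (Kahn BFS):
  sources (in-degree 0): B, C
  process B: level=0
    B->A: in-degree(A)=1, level(A)>=1
  process C: level=0
    C->A: in-degree(A)=0, level(A)=1, enqueue
    C->D: in-degree(D)=0, level(D)=1, enqueue
  process A: level=1
  process D: level=1
All levels: A:1, B:0, C:0, D:1
level(D) = 1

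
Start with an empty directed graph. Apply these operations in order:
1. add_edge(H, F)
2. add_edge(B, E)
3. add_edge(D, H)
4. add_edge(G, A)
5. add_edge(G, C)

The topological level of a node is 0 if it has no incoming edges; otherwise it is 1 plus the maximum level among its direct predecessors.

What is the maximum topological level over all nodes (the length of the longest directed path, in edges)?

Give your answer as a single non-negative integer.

Answer: 2

Derivation:
Op 1: add_edge(H, F). Edges now: 1
Op 2: add_edge(B, E). Edges now: 2
Op 3: add_edge(D, H). Edges now: 3
Op 4: add_edge(G, A). Edges now: 4
Op 5: add_edge(G, C). Edges now: 5
Compute levels (Kahn BFS):
  sources (in-degree 0): B, D, G
  process B: level=0
    B->E: in-degree(E)=0, level(E)=1, enqueue
  process D: level=0
    D->H: in-degree(H)=0, level(H)=1, enqueue
  process G: level=0
    G->A: in-degree(A)=0, level(A)=1, enqueue
    G->C: in-degree(C)=0, level(C)=1, enqueue
  process E: level=1
  process H: level=1
    H->F: in-degree(F)=0, level(F)=2, enqueue
  process A: level=1
  process C: level=1
  process F: level=2
All levels: A:1, B:0, C:1, D:0, E:1, F:2, G:0, H:1
max level = 2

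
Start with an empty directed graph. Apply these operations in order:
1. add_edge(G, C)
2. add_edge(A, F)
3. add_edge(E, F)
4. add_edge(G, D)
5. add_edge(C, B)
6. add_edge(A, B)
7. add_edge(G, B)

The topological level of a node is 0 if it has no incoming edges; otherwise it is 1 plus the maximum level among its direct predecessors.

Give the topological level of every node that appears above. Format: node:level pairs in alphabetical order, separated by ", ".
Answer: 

Answer: A:0, B:2, C:1, D:1, E:0, F:1, G:0

Derivation:
Op 1: add_edge(G, C). Edges now: 1
Op 2: add_edge(A, F). Edges now: 2
Op 3: add_edge(E, F). Edges now: 3
Op 4: add_edge(G, D). Edges now: 4
Op 5: add_edge(C, B). Edges now: 5
Op 6: add_edge(A, B). Edges now: 6
Op 7: add_edge(G, B). Edges now: 7
Compute levels (Kahn BFS):
  sources (in-degree 0): A, E, G
  process A: level=0
    A->B: in-degree(B)=2, level(B)>=1
    A->F: in-degree(F)=1, level(F)>=1
  process E: level=0
    E->F: in-degree(F)=0, level(F)=1, enqueue
  process G: level=0
    G->B: in-degree(B)=1, level(B)>=1
    G->C: in-degree(C)=0, level(C)=1, enqueue
    G->D: in-degree(D)=0, level(D)=1, enqueue
  process F: level=1
  process C: level=1
    C->B: in-degree(B)=0, level(B)=2, enqueue
  process D: level=1
  process B: level=2
All levels: A:0, B:2, C:1, D:1, E:0, F:1, G:0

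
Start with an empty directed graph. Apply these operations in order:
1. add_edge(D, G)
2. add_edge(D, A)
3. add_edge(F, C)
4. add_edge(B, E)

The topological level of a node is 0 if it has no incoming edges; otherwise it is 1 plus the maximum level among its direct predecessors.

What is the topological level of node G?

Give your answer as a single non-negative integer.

Op 1: add_edge(D, G). Edges now: 1
Op 2: add_edge(D, A). Edges now: 2
Op 3: add_edge(F, C). Edges now: 3
Op 4: add_edge(B, E). Edges now: 4
Compute levels (Kahn BFS):
  sources (in-degree 0): B, D, F
  process B: level=0
    B->E: in-degree(E)=0, level(E)=1, enqueue
  process D: level=0
    D->A: in-degree(A)=0, level(A)=1, enqueue
    D->G: in-degree(G)=0, level(G)=1, enqueue
  process F: level=0
    F->C: in-degree(C)=0, level(C)=1, enqueue
  process E: level=1
  process A: level=1
  process G: level=1
  process C: level=1
All levels: A:1, B:0, C:1, D:0, E:1, F:0, G:1
level(G) = 1

Answer: 1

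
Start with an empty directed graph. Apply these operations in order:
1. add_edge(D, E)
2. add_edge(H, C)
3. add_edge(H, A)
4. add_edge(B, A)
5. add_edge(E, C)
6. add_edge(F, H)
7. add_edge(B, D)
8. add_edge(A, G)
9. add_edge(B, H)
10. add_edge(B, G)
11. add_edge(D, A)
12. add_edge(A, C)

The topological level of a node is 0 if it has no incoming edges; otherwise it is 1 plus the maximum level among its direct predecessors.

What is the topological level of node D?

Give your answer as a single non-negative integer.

Answer: 1

Derivation:
Op 1: add_edge(D, E). Edges now: 1
Op 2: add_edge(H, C). Edges now: 2
Op 3: add_edge(H, A). Edges now: 3
Op 4: add_edge(B, A). Edges now: 4
Op 5: add_edge(E, C). Edges now: 5
Op 6: add_edge(F, H). Edges now: 6
Op 7: add_edge(B, D). Edges now: 7
Op 8: add_edge(A, G). Edges now: 8
Op 9: add_edge(B, H). Edges now: 9
Op 10: add_edge(B, G). Edges now: 10
Op 11: add_edge(D, A). Edges now: 11
Op 12: add_edge(A, C). Edges now: 12
Compute levels (Kahn BFS):
  sources (in-degree 0): B, F
  process B: level=0
    B->A: in-degree(A)=2, level(A)>=1
    B->D: in-degree(D)=0, level(D)=1, enqueue
    B->G: in-degree(G)=1, level(G)>=1
    B->H: in-degree(H)=1, level(H)>=1
  process F: level=0
    F->H: in-degree(H)=0, level(H)=1, enqueue
  process D: level=1
    D->A: in-degree(A)=1, level(A)>=2
    D->E: in-degree(E)=0, level(E)=2, enqueue
  process H: level=1
    H->A: in-degree(A)=0, level(A)=2, enqueue
    H->C: in-degree(C)=2, level(C)>=2
  process E: level=2
    E->C: in-degree(C)=1, level(C)>=3
  process A: level=2
    A->C: in-degree(C)=0, level(C)=3, enqueue
    A->G: in-degree(G)=0, level(G)=3, enqueue
  process C: level=3
  process G: level=3
All levels: A:2, B:0, C:3, D:1, E:2, F:0, G:3, H:1
level(D) = 1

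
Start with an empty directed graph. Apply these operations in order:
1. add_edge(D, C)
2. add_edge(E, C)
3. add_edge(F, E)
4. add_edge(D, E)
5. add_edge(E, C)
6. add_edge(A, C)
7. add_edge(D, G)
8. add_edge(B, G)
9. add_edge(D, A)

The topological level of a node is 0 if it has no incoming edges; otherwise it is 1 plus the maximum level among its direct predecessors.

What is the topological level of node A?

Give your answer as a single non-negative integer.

Op 1: add_edge(D, C). Edges now: 1
Op 2: add_edge(E, C). Edges now: 2
Op 3: add_edge(F, E). Edges now: 3
Op 4: add_edge(D, E). Edges now: 4
Op 5: add_edge(E, C) (duplicate, no change). Edges now: 4
Op 6: add_edge(A, C). Edges now: 5
Op 7: add_edge(D, G). Edges now: 6
Op 8: add_edge(B, G). Edges now: 7
Op 9: add_edge(D, A). Edges now: 8
Compute levels (Kahn BFS):
  sources (in-degree 0): B, D, F
  process B: level=0
    B->G: in-degree(G)=1, level(G)>=1
  process D: level=0
    D->A: in-degree(A)=0, level(A)=1, enqueue
    D->C: in-degree(C)=2, level(C)>=1
    D->E: in-degree(E)=1, level(E)>=1
    D->G: in-degree(G)=0, level(G)=1, enqueue
  process F: level=0
    F->E: in-degree(E)=0, level(E)=1, enqueue
  process A: level=1
    A->C: in-degree(C)=1, level(C)>=2
  process G: level=1
  process E: level=1
    E->C: in-degree(C)=0, level(C)=2, enqueue
  process C: level=2
All levels: A:1, B:0, C:2, D:0, E:1, F:0, G:1
level(A) = 1

Answer: 1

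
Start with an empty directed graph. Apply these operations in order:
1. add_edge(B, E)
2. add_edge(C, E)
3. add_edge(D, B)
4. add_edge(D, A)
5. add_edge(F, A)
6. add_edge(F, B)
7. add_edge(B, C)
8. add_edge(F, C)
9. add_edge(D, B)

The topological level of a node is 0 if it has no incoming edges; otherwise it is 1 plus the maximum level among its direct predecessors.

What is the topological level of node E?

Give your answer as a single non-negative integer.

Answer: 3

Derivation:
Op 1: add_edge(B, E). Edges now: 1
Op 2: add_edge(C, E). Edges now: 2
Op 3: add_edge(D, B). Edges now: 3
Op 4: add_edge(D, A). Edges now: 4
Op 5: add_edge(F, A). Edges now: 5
Op 6: add_edge(F, B). Edges now: 6
Op 7: add_edge(B, C). Edges now: 7
Op 8: add_edge(F, C). Edges now: 8
Op 9: add_edge(D, B) (duplicate, no change). Edges now: 8
Compute levels (Kahn BFS):
  sources (in-degree 0): D, F
  process D: level=0
    D->A: in-degree(A)=1, level(A)>=1
    D->B: in-degree(B)=1, level(B)>=1
  process F: level=0
    F->A: in-degree(A)=0, level(A)=1, enqueue
    F->B: in-degree(B)=0, level(B)=1, enqueue
    F->C: in-degree(C)=1, level(C)>=1
  process A: level=1
  process B: level=1
    B->C: in-degree(C)=0, level(C)=2, enqueue
    B->E: in-degree(E)=1, level(E)>=2
  process C: level=2
    C->E: in-degree(E)=0, level(E)=3, enqueue
  process E: level=3
All levels: A:1, B:1, C:2, D:0, E:3, F:0
level(E) = 3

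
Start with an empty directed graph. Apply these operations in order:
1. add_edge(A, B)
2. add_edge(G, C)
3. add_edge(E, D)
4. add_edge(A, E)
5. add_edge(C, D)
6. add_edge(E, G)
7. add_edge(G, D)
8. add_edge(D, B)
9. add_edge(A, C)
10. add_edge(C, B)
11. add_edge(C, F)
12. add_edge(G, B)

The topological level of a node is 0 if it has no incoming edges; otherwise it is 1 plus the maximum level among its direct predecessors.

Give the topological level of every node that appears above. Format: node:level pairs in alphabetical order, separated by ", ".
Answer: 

Answer: A:0, B:5, C:3, D:4, E:1, F:4, G:2

Derivation:
Op 1: add_edge(A, B). Edges now: 1
Op 2: add_edge(G, C). Edges now: 2
Op 3: add_edge(E, D). Edges now: 3
Op 4: add_edge(A, E). Edges now: 4
Op 5: add_edge(C, D). Edges now: 5
Op 6: add_edge(E, G). Edges now: 6
Op 7: add_edge(G, D). Edges now: 7
Op 8: add_edge(D, B). Edges now: 8
Op 9: add_edge(A, C). Edges now: 9
Op 10: add_edge(C, B). Edges now: 10
Op 11: add_edge(C, F). Edges now: 11
Op 12: add_edge(G, B). Edges now: 12
Compute levels (Kahn BFS):
  sources (in-degree 0): A
  process A: level=0
    A->B: in-degree(B)=3, level(B)>=1
    A->C: in-degree(C)=1, level(C)>=1
    A->E: in-degree(E)=0, level(E)=1, enqueue
  process E: level=1
    E->D: in-degree(D)=2, level(D)>=2
    E->G: in-degree(G)=0, level(G)=2, enqueue
  process G: level=2
    G->B: in-degree(B)=2, level(B)>=3
    G->C: in-degree(C)=0, level(C)=3, enqueue
    G->D: in-degree(D)=1, level(D)>=3
  process C: level=3
    C->B: in-degree(B)=1, level(B)>=4
    C->D: in-degree(D)=0, level(D)=4, enqueue
    C->F: in-degree(F)=0, level(F)=4, enqueue
  process D: level=4
    D->B: in-degree(B)=0, level(B)=5, enqueue
  process F: level=4
  process B: level=5
All levels: A:0, B:5, C:3, D:4, E:1, F:4, G:2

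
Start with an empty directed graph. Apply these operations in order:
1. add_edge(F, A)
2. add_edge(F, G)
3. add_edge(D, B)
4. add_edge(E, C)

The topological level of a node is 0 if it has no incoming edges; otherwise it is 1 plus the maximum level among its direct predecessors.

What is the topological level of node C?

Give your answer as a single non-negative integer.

Answer: 1

Derivation:
Op 1: add_edge(F, A). Edges now: 1
Op 2: add_edge(F, G). Edges now: 2
Op 3: add_edge(D, B). Edges now: 3
Op 4: add_edge(E, C). Edges now: 4
Compute levels (Kahn BFS):
  sources (in-degree 0): D, E, F
  process D: level=0
    D->B: in-degree(B)=0, level(B)=1, enqueue
  process E: level=0
    E->C: in-degree(C)=0, level(C)=1, enqueue
  process F: level=0
    F->A: in-degree(A)=0, level(A)=1, enqueue
    F->G: in-degree(G)=0, level(G)=1, enqueue
  process B: level=1
  process C: level=1
  process A: level=1
  process G: level=1
All levels: A:1, B:1, C:1, D:0, E:0, F:0, G:1
level(C) = 1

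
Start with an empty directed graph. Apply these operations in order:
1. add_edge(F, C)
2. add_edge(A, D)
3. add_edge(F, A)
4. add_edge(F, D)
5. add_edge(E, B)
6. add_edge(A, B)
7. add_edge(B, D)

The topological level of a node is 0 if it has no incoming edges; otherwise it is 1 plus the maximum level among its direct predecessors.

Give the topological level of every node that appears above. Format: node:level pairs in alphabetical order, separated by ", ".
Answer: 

Op 1: add_edge(F, C). Edges now: 1
Op 2: add_edge(A, D). Edges now: 2
Op 3: add_edge(F, A). Edges now: 3
Op 4: add_edge(F, D). Edges now: 4
Op 5: add_edge(E, B). Edges now: 5
Op 6: add_edge(A, B). Edges now: 6
Op 7: add_edge(B, D). Edges now: 7
Compute levels (Kahn BFS):
  sources (in-degree 0): E, F
  process E: level=0
    E->B: in-degree(B)=1, level(B)>=1
  process F: level=0
    F->A: in-degree(A)=0, level(A)=1, enqueue
    F->C: in-degree(C)=0, level(C)=1, enqueue
    F->D: in-degree(D)=2, level(D)>=1
  process A: level=1
    A->B: in-degree(B)=0, level(B)=2, enqueue
    A->D: in-degree(D)=1, level(D)>=2
  process C: level=1
  process B: level=2
    B->D: in-degree(D)=0, level(D)=3, enqueue
  process D: level=3
All levels: A:1, B:2, C:1, D:3, E:0, F:0

Answer: A:1, B:2, C:1, D:3, E:0, F:0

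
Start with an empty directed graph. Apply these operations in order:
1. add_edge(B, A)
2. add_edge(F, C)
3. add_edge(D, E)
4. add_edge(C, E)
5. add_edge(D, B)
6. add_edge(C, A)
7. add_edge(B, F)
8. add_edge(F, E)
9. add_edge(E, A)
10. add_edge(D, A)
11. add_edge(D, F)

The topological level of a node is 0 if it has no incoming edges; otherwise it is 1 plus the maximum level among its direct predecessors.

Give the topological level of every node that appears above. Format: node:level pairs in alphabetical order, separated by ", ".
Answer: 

Answer: A:5, B:1, C:3, D:0, E:4, F:2

Derivation:
Op 1: add_edge(B, A). Edges now: 1
Op 2: add_edge(F, C). Edges now: 2
Op 3: add_edge(D, E). Edges now: 3
Op 4: add_edge(C, E). Edges now: 4
Op 5: add_edge(D, B). Edges now: 5
Op 6: add_edge(C, A). Edges now: 6
Op 7: add_edge(B, F). Edges now: 7
Op 8: add_edge(F, E). Edges now: 8
Op 9: add_edge(E, A). Edges now: 9
Op 10: add_edge(D, A). Edges now: 10
Op 11: add_edge(D, F). Edges now: 11
Compute levels (Kahn BFS):
  sources (in-degree 0): D
  process D: level=0
    D->A: in-degree(A)=3, level(A)>=1
    D->B: in-degree(B)=0, level(B)=1, enqueue
    D->E: in-degree(E)=2, level(E)>=1
    D->F: in-degree(F)=1, level(F)>=1
  process B: level=1
    B->A: in-degree(A)=2, level(A)>=2
    B->F: in-degree(F)=0, level(F)=2, enqueue
  process F: level=2
    F->C: in-degree(C)=0, level(C)=3, enqueue
    F->E: in-degree(E)=1, level(E)>=3
  process C: level=3
    C->A: in-degree(A)=1, level(A)>=4
    C->E: in-degree(E)=0, level(E)=4, enqueue
  process E: level=4
    E->A: in-degree(A)=0, level(A)=5, enqueue
  process A: level=5
All levels: A:5, B:1, C:3, D:0, E:4, F:2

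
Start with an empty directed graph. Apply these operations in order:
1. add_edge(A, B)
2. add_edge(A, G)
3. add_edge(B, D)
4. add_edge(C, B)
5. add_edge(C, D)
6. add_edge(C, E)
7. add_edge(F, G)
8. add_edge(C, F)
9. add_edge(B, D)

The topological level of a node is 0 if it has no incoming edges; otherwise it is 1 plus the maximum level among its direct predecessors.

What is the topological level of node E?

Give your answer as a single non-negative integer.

Answer: 1

Derivation:
Op 1: add_edge(A, B). Edges now: 1
Op 2: add_edge(A, G). Edges now: 2
Op 3: add_edge(B, D). Edges now: 3
Op 4: add_edge(C, B). Edges now: 4
Op 5: add_edge(C, D). Edges now: 5
Op 6: add_edge(C, E). Edges now: 6
Op 7: add_edge(F, G). Edges now: 7
Op 8: add_edge(C, F). Edges now: 8
Op 9: add_edge(B, D) (duplicate, no change). Edges now: 8
Compute levels (Kahn BFS):
  sources (in-degree 0): A, C
  process A: level=0
    A->B: in-degree(B)=1, level(B)>=1
    A->G: in-degree(G)=1, level(G)>=1
  process C: level=0
    C->B: in-degree(B)=0, level(B)=1, enqueue
    C->D: in-degree(D)=1, level(D)>=1
    C->E: in-degree(E)=0, level(E)=1, enqueue
    C->F: in-degree(F)=0, level(F)=1, enqueue
  process B: level=1
    B->D: in-degree(D)=0, level(D)=2, enqueue
  process E: level=1
  process F: level=1
    F->G: in-degree(G)=0, level(G)=2, enqueue
  process D: level=2
  process G: level=2
All levels: A:0, B:1, C:0, D:2, E:1, F:1, G:2
level(E) = 1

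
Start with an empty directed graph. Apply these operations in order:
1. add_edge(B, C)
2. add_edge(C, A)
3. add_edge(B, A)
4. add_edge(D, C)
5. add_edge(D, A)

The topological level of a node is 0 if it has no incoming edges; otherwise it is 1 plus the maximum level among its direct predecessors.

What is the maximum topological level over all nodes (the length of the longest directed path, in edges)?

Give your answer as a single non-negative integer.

Answer: 2

Derivation:
Op 1: add_edge(B, C). Edges now: 1
Op 2: add_edge(C, A). Edges now: 2
Op 3: add_edge(B, A). Edges now: 3
Op 4: add_edge(D, C). Edges now: 4
Op 5: add_edge(D, A). Edges now: 5
Compute levels (Kahn BFS):
  sources (in-degree 0): B, D
  process B: level=0
    B->A: in-degree(A)=2, level(A)>=1
    B->C: in-degree(C)=1, level(C)>=1
  process D: level=0
    D->A: in-degree(A)=1, level(A)>=1
    D->C: in-degree(C)=0, level(C)=1, enqueue
  process C: level=1
    C->A: in-degree(A)=0, level(A)=2, enqueue
  process A: level=2
All levels: A:2, B:0, C:1, D:0
max level = 2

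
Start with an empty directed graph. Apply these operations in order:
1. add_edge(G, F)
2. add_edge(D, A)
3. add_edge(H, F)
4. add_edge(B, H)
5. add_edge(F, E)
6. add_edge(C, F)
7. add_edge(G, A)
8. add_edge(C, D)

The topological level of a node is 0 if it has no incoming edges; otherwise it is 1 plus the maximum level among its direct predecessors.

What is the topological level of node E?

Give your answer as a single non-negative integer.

Answer: 3

Derivation:
Op 1: add_edge(G, F). Edges now: 1
Op 2: add_edge(D, A). Edges now: 2
Op 3: add_edge(H, F). Edges now: 3
Op 4: add_edge(B, H). Edges now: 4
Op 5: add_edge(F, E). Edges now: 5
Op 6: add_edge(C, F). Edges now: 6
Op 7: add_edge(G, A). Edges now: 7
Op 8: add_edge(C, D). Edges now: 8
Compute levels (Kahn BFS):
  sources (in-degree 0): B, C, G
  process B: level=0
    B->H: in-degree(H)=0, level(H)=1, enqueue
  process C: level=0
    C->D: in-degree(D)=0, level(D)=1, enqueue
    C->F: in-degree(F)=2, level(F)>=1
  process G: level=0
    G->A: in-degree(A)=1, level(A)>=1
    G->F: in-degree(F)=1, level(F)>=1
  process H: level=1
    H->F: in-degree(F)=0, level(F)=2, enqueue
  process D: level=1
    D->A: in-degree(A)=0, level(A)=2, enqueue
  process F: level=2
    F->E: in-degree(E)=0, level(E)=3, enqueue
  process A: level=2
  process E: level=3
All levels: A:2, B:0, C:0, D:1, E:3, F:2, G:0, H:1
level(E) = 3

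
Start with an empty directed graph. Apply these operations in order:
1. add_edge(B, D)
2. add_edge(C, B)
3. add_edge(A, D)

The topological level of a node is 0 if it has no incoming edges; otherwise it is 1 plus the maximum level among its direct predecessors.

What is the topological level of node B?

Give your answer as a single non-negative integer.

Answer: 1

Derivation:
Op 1: add_edge(B, D). Edges now: 1
Op 2: add_edge(C, B). Edges now: 2
Op 3: add_edge(A, D). Edges now: 3
Compute levels (Kahn BFS):
  sources (in-degree 0): A, C
  process A: level=0
    A->D: in-degree(D)=1, level(D)>=1
  process C: level=0
    C->B: in-degree(B)=0, level(B)=1, enqueue
  process B: level=1
    B->D: in-degree(D)=0, level(D)=2, enqueue
  process D: level=2
All levels: A:0, B:1, C:0, D:2
level(B) = 1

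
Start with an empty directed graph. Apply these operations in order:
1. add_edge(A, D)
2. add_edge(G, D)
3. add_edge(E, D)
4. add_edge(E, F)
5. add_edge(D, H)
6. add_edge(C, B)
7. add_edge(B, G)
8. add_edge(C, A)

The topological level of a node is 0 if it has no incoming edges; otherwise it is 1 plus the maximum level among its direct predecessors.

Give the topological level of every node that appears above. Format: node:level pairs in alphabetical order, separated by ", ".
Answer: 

Answer: A:1, B:1, C:0, D:3, E:0, F:1, G:2, H:4

Derivation:
Op 1: add_edge(A, D). Edges now: 1
Op 2: add_edge(G, D). Edges now: 2
Op 3: add_edge(E, D). Edges now: 3
Op 4: add_edge(E, F). Edges now: 4
Op 5: add_edge(D, H). Edges now: 5
Op 6: add_edge(C, B). Edges now: 6
Op 7: add_edge(B, G). Edges now: 7
Op 8: add_edge(C, A). Edges now: 8
Compute levels (Kahn BFS):
  sources (in-degree 0): C, E
  process C: level=0
    C->A: in-degree(A)=0, level(A)=1, enqueue
    C->B: in-degree(B)=0, level(B)=1, enqueue
  process E: level=0
    E->D: in-degree(D)=2, level(D)>=1
    E->F: in-degree(F)=0, level(F)=1, enqueue
  process A: level=1
    A->D: in-degree(D)=1, level(D)>=2
  process B: level=1
    B->G: in-degree(G)=0, level(G)=2, enqueue
  process F: level=1
  process G: level=2
    G->D: in-degree(D)=0, level(D)=3, enqueue
  process D: level=3
    D->H: in-degree(H)=0, level(H)=4, enqueue
  process H: level=4
All levels: A:1, B:1, C:0, D:3, E:0, F:1, G:2, H:4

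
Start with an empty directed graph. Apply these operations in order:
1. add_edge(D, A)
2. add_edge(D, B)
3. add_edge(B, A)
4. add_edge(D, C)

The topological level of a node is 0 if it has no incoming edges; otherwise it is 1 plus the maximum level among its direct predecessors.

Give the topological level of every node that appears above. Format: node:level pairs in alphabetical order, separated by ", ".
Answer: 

Op 1: add_edge(D, A). Edges now: 1
Op 2: add_edge(D, B). Edges now: 2
Op 3: add_edge(B, A). Edges now: 3
Op 4: add_edge(D, C). Edges now: 4
Compute levels (Kahn BFS):
  sources (in-degree 0): D
  process D: level=0
    D->A: in-degree(A)=1, level(A)>=1
    D->B: in-degree(B)=0, level(B)=1, enqueue
    D->C: in-degree(C)=0, level(C)=1, enqueue
  process B: level=1
    B->A: in-degree(A)=0, level(A)=2, enqueue
  process C: level=1
  process A: level=2
All levels: A:2, B:1, C:1, D:0

Answer: A:2, B:1, C:1, D:0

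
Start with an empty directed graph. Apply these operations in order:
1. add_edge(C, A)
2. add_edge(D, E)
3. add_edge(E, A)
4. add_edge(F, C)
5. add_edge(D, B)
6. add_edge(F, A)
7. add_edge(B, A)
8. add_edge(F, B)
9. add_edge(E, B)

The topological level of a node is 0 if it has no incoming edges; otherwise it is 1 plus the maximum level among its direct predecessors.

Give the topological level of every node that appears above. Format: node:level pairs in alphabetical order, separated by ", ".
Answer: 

Answer: A:3, B:2, C:1, D:0, E:1, F:0

Derivation:
Op 1: add_edge(C, A). Edges now: 1
Op 2: add_edge(D, E). Edges now: 2
Op 3: add_edge(E, A). Edges now: 3
Op 4: add_edge(F, C). Edges now: 4
Op 5: add_edge(D, B). Edges now: 5
Op 6: add_edge(F, A). Edges now: 6
Op 7: add_edge(B, A). Edges now: 7
Op 8: add_edge(F, B). Edges now: 8
Op 9: add_edge(E, B). Edges now: 9
Compute levels (Kahn BFS):
  sources (in-degree 0): D, F
  process D: level=0
    D->B: in-degree(B)=2, level(B)>=1
    D->E: in-degree(E)=0, level(E)=1, enqueue
  process F: level=0
    F->A: in-degree(A)=3, level(A)>=1
    F->B: in-degree(B)=1, level(B)>=1
    F->C: in-degree(C)=0, level(C)=1, enqueue
  process E: level=1
    E->A: in-degree(A)=2, level(A)>=2
    E->B: in-degree(B)=0, level(B)=2, enqueue
  process C: level=1
    C->A: in-degree(A)=1, level(A)>=2
  process B: level=2
    B->A: in-degree(A)=0, level(A)=3, enqueue
  process A: level=3
All levels: A:3, B:2, C:1, D:0, E:1, F:0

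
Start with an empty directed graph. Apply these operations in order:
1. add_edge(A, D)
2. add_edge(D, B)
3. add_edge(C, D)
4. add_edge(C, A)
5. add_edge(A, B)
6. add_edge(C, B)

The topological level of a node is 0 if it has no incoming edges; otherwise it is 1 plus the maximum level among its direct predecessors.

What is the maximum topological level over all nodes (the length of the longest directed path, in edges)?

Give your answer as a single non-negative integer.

Op 1: add_edge(A, D). Edges now: 1
Op 2: add_edge(D, B). Edges now: 2
Op 3: add_edge(C, D). Edges now: 3
Op 4: add_edge(C, A). Edges now: 4
Op 5: add_edge(A, B). Edges now: 5
Op 6: add_edge(C, B). Edges now: 6
Compute levels (Kahn BFS):
  sources (in-degree 0): C
  process C: level=0
    C->A: in-degree(A)=0, level(A)=1, enqueue
    C->B: in-degree(B)=2, level(B)>=1
    C->D: in-degree(D)=1, level(D)>=1
  process A: level=1
    A->B: in-degree(B)=1, level(B)>=2
    A->D: in-degree(D)=0, level(D)=2, enqueue
  process D: level=2
    D->B: in-degree(B)=0, level(B)=3, enqueue
  process B: level=3
All levels: A:1, B:3, C:0, D:2
max level = 3

Answer: 3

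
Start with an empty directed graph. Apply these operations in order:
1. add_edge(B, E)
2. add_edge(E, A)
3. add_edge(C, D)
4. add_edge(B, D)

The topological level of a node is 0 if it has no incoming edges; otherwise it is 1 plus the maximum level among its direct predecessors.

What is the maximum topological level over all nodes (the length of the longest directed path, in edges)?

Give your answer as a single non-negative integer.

Op 1: add_edge(B, E). Edges now: 1
Op 2: add_edge(E, A). Edges now: 2
Op 3: add_edge(C, D). Edges now: 3
Op 4: add_edge(B, D). Edges now: 4
Compute levels (Kahn BFS):
  sources (in-degree 0): B, C
  process B: level=0
    B->D: in-degree(D)=1, level(D)>=1
    B->E: in-degree(E)=0, level(E)=1, enqueue
  process C: level=0
    C->D: in-degree(D)=0, level(D)=1, enqueue
  process E: level=1
    E->A: in-degree(A)=0, level(A)=2, enqueue
  process D: level=1
  process A: level=2
All levels: A:2, B:0, C:0, D:1, E:1
max level = 2

Answer: 2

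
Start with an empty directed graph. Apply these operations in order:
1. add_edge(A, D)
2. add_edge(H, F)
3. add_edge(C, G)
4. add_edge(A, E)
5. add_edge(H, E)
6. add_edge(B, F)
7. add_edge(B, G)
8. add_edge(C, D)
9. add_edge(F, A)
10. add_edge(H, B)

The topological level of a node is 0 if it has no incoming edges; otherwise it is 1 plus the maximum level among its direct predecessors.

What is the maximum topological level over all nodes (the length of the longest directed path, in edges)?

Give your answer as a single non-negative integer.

Op 1: add_edge(A, D). Edges now: 1
Op 2: add_edge(H, F). Edges now: 2
Op 3: add_edge(C, G). Edges now: 3
Op 4: add_edge(A, E). Edges now: 4
Op 5: add_edge(H, E). Edges now: 5
Op 6: add_edge(B, F). Edges now: 6
Op 7: add_edge(B, G). Edges now: 7
Op 8: add_edge(C, D). Edges now: 8
Op 9: add_edge(F, A). Edges now: 9
Op 10: add_edge(H, B). Edges now: 10
Compute levels (Kahn BFS):
  sources (in-degree 0): C, H
  process C: level=0
    C->D: in-degree(D)=1, level(D)>=1
    C->G: in-degree(G)=1, level(G)>=1
  process H: level=0
    H->B: in-degree(B)=0, level(B)=1, enqueue
    H->E: in-degree(E)=1, level(E)>=1
    H->F: in-degree(F)=1, level(F)>=1
  process B: level=1
    B->F: in-degree(F)=0, level(F)=2, enqueue
    B->G: in-degree(G)=0, level(G)=2, enqueue
  process F: level=2
    F->A: in-degree(A)=0, level(A)=3, enqueue
  process G: level=2
  process A: level=3
    A->D: in-degree(D)=0, level(D)=4, enqueue
    A->E: in-degree(E)=0, level(E)=4, enqueue
  process D: level=4
  process E: level=4
All levels: A:3, B:1, C:0, D:4, E:4, F:2, G:2, H:0
max level = 4

Answer: 4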